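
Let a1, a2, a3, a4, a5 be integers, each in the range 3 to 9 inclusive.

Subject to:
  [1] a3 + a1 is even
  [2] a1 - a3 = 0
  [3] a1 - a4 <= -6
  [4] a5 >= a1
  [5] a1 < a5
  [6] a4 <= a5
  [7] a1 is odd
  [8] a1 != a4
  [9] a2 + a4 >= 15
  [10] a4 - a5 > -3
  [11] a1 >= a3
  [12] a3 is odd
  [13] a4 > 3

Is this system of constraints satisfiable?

Try a1 = 3, a2 = 6, a3 = 3, a4 = 9, a5 = 9.
Check constraint 2: a1 - a3 = 0; constraint 3: a1 - a4 = -6. The remaining constraints are straightforward to verify.

Satisfiable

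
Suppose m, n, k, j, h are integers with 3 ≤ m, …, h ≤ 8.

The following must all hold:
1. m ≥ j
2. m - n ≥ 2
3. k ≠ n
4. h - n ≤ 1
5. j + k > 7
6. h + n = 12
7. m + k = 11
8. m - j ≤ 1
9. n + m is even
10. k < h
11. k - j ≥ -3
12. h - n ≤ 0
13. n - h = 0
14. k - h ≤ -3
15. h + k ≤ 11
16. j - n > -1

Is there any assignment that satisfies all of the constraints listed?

Constraints 2, 8, 11, 12, and 14 give h − k ≥ 3, k − j ≥ -3, j − m ≥ -1, m − n ≥ 2, n − h ≥ 0.
Adding all 5 inequalities: the left sides telescope to 0, and the right sides sum to 3 + (-3) + (-1) + 2 + 0 = 1. So 0 ≥ 1, which is false.

Unsatisfiable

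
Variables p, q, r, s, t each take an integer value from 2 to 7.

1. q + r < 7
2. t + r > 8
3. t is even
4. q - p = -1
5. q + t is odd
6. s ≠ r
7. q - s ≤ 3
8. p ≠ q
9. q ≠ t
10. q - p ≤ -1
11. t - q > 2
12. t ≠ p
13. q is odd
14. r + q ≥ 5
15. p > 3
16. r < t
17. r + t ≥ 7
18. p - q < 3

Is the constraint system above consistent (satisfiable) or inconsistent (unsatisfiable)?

Satisfiable

One satisfying assignment is p = 4, q = 3, r = 3, s = 2, t = 6.
For the less obvious constraints — constraint 1: q + r = 6; constraint 2: t + r = 9; constraint 4: q - p = -1 — and the others hold by inspection.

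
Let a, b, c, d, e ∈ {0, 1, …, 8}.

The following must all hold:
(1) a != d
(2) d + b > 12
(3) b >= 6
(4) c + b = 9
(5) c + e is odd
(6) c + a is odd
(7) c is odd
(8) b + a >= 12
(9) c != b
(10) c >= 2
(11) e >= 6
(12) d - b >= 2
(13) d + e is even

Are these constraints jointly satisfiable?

Setting (a, b, c, d, e) = (6, 6, 3, 8, 6) satisfies everything: constraint 2: d + b = 14; constraint 4: c + b = 9; constraint 8: b + a = 12, and the others follow.

Satisfiable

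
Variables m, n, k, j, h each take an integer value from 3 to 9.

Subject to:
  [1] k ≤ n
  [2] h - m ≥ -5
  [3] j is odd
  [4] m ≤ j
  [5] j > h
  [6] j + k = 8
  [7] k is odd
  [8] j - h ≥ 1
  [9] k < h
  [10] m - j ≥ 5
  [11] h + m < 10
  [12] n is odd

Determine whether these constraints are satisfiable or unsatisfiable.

Constraints 2, 8, and 10 give m − j ≥ 5, j − h ≥ 1, h − m ≥ -5.
Adding all 3 inequalities: the left sides telescope to 0, and the right sides sum to 5 + 1 + (-5) = 1. So 0 ≥ 1, which is false.

Unsatisfiable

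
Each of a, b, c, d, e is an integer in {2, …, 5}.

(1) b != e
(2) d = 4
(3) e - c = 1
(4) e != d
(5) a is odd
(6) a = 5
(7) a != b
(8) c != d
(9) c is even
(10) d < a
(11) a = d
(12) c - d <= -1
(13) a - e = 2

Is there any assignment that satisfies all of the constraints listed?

Constraint 6 fixes a = 5 and constraint 2 fixes d = 4, but constraint 11 requires a = d. Since 5 ≠ 4, contradiction.

Unsatisfiable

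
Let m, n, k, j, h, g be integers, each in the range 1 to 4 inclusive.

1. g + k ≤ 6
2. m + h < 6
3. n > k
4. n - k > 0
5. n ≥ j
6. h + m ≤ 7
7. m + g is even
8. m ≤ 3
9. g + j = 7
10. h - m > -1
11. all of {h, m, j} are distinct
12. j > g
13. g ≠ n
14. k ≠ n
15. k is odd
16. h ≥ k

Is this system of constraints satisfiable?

Satisfiable

Setting (m, n, k, j, h, g) = (1, 4, 3, 4, 3, 3) satisfies everything: constraint 1: g + k = 6; constraint 2: m + h = 4, and the others follow.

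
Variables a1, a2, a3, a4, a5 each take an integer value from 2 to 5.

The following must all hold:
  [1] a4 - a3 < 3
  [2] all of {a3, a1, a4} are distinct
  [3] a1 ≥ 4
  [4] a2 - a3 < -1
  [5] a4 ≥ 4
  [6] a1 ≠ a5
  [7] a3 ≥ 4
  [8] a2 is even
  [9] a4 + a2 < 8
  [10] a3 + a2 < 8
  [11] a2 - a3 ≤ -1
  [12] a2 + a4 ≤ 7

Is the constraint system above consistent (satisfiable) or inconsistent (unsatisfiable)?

Constraints 3, 5, and 7 confine each of a3, a1, a4 to the 2 values {4, 5} (the domain already gives each ≤ 5).
Constraint 2 requires all 3 of them to be distinct, but only 2 values are available — impossible by the pigeonhole principle.

Unsatisfiable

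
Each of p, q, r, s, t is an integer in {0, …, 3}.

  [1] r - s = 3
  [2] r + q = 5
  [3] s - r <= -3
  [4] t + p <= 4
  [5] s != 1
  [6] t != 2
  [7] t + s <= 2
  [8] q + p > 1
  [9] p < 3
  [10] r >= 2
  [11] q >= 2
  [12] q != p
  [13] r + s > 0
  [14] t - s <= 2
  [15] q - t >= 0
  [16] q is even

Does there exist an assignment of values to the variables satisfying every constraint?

One satisfying assignment is p = 1, q = 2, r = 3, s = 0, t = 1.
For the less obvious constraints — constraint 1: r - s = 3; constraint 2: r + q = 5; constraint 3: s - r = -3 — and the others hold by inspection.

Satisfiable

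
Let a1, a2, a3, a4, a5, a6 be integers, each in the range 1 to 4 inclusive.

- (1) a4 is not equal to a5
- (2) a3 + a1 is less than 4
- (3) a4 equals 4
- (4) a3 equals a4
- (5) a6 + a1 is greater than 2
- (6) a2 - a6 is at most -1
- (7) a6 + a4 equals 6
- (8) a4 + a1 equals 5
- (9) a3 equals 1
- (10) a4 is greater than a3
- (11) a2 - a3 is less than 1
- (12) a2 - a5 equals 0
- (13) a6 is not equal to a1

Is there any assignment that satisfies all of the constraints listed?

Constraint 9 fixes a3 = 1 and constraint 3 fixes a4 = 4, but constraint 4 requires a3 = a4. Since 1 ≠ 4, contradiction.

Unsatisfiable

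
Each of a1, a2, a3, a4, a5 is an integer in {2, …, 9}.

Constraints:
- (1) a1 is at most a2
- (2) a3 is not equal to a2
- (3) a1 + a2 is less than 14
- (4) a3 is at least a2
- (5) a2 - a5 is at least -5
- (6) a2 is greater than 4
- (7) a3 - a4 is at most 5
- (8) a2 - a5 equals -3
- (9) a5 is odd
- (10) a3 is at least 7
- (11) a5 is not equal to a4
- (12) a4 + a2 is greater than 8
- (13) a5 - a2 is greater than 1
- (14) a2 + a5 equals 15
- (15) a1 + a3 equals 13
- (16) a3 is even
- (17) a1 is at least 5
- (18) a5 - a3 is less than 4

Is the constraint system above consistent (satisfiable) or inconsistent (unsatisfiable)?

Satisfiable

Take a1 = 5, a2 = 6, a3 = 8, a4 = 3, a5 = 9. Then constraint 3: a1 + a2 = 11; constraint 5: a2 - a5 = -3, and every other listed constraint is also met.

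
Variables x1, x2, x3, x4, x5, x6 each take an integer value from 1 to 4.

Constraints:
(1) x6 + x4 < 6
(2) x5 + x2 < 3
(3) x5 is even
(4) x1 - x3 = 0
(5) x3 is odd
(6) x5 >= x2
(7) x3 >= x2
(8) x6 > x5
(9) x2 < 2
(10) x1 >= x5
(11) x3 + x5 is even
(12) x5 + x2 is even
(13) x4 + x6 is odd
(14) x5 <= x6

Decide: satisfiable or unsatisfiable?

Constraint 5 makes x3 odd and constraint 3 makes x5 even, so x3 + x5 must be odd. Constraint 11 says x3 + x5 is even — contradiction.

Unsatisfiable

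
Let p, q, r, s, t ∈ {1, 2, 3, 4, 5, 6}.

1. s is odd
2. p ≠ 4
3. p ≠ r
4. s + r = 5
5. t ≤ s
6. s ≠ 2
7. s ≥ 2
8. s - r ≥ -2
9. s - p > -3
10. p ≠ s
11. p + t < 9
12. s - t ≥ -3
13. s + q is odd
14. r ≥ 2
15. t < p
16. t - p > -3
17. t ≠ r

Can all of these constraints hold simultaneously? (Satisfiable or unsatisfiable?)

Satisfiable

Setting (p, q, r, s, t) = (5, 4, 2, 3, 3) satisfies everything: constraint 4: s + r = 5; constraint 8: s - r = 1; constraint 9: s - p = -2, and the others follow.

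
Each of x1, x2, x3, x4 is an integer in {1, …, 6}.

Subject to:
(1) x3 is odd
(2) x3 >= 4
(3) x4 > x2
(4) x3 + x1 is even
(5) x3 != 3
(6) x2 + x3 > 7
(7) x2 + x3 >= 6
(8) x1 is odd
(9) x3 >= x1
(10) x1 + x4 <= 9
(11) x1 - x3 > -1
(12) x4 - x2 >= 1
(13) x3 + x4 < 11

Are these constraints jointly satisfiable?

One satisfying assignment is x1 = 5, x2 = 3, x3 = 5, x4 = 4.
For the less obvious constraints — constraint 6: x2 + x3 = 8; constraint 7: x2 + x3 = 8 — and the others hold by inspection.

Satisfiable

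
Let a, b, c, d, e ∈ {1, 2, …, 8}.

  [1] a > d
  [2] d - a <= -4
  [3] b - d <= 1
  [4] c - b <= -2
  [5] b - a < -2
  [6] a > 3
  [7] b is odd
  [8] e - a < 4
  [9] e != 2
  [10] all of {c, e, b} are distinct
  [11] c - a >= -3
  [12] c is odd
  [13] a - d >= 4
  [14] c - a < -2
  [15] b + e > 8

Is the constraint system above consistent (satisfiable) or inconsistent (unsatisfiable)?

Constraints 3, 4, 11, and 13 give d − b ≥ -1, b − c ≥ 2, c − a ≥ -3, a − d ≥ 4.
Adding all 4 inequalities: the left sides telescope to 0, and the right sides sum to (-1) + 2 + (-3) + 4 = 2. So 0 ≥ 2, which is false.

Unsatisfiable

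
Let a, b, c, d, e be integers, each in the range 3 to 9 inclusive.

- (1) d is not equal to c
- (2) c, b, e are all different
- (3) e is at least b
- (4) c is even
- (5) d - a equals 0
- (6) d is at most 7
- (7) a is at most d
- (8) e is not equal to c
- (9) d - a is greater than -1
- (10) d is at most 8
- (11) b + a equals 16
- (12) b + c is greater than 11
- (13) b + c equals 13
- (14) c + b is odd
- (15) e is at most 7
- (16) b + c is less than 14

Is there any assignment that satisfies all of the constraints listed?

Unsatisfiable

From constraints 3 and 15: b ≤ e ≤ 7. From constraints 6 and 7: a ≤ d ≤ 7. Hence b + a ≤ 14. But constraint 11 requires b + a = 16, and 16 > 14. Contradiction.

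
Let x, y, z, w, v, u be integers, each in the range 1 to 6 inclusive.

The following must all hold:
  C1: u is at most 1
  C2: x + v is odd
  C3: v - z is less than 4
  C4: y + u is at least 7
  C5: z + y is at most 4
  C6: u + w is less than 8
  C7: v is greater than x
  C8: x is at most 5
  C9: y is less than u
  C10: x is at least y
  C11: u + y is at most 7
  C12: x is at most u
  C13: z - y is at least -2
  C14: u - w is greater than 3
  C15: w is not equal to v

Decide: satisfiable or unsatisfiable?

From constraints 8 and 10: y ≤ x ≤ 5. From constraint 1: u ≤ 1. Hence y + u ≤ 6. But constraint 4 requires y + u ≥ 7, and 7 > 6. Contradiction.

Unsatisfiable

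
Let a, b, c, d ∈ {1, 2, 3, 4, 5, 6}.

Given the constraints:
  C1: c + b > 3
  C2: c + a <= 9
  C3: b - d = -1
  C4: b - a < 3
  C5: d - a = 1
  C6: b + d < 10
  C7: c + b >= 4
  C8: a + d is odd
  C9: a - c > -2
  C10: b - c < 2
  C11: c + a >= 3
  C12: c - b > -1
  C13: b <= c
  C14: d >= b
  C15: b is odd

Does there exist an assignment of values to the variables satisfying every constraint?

Satisfiable

The assignment a = 3, b = 3, c = 3, d = 4 works:
  constraint 1 holds since c + b = 6.
  constraint 2 holds since c + a = 6.
  constraint 3 holds since b - d = -1.
The rest check out directly.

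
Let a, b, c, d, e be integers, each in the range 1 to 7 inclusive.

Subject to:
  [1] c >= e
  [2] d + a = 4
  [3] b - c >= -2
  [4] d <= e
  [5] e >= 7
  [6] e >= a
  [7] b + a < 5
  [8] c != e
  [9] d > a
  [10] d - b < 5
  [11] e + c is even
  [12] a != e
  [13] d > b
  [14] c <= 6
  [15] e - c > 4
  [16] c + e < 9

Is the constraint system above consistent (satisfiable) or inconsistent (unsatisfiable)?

From constraints 1 and 5: c ≥ e and e ≥ 7, so c ≥ 7. From constraint 14: c ≤ 6. But 6 < 7, so no value of c works.

Unsatisfiable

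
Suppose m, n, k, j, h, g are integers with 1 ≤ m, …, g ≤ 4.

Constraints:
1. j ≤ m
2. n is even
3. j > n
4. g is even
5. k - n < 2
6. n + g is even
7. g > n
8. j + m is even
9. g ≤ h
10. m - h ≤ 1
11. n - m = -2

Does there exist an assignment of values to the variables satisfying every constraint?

One satisfying assignment is m = 4, n = 2, k = 3, j = 4, h = 4, g = 4.
For the less obvious constraints — constraint 5: k - n = 1; constraint 10: m - h = 0 — and the others hold by inspection.

Satisfiable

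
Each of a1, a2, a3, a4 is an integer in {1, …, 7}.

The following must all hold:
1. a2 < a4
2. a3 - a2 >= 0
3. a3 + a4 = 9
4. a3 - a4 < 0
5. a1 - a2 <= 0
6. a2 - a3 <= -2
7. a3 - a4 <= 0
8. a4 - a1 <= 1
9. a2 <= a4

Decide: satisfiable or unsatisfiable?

Constraints 5, 6, 7, and 8 give a3 − a2 ≥ 2, a2 − a1 ≥ 0, a1 − a4 ≥ -1, a4 − a3 ≥ 0.
Adding all 4 inequalities: the left sides telescope to 0, and the right sides sum to 2 + 0 + (-1) + 0 = 1. So 0 ≥ 1, which is false.

Unsatisfiable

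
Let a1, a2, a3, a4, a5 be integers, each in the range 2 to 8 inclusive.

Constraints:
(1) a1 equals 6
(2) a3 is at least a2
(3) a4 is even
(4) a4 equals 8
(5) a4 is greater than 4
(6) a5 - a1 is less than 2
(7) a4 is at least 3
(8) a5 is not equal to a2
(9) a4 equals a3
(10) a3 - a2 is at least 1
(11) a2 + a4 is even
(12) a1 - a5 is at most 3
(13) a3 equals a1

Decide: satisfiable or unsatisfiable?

Constraint 4 fixes a4 = 8 and constraint 1 fixes a1 = 6. Constraints 9 and 13 give a4 = a3 = a1, so a4 = a1. But 8 ≠ 6 — contradiction.

Unsatisfiable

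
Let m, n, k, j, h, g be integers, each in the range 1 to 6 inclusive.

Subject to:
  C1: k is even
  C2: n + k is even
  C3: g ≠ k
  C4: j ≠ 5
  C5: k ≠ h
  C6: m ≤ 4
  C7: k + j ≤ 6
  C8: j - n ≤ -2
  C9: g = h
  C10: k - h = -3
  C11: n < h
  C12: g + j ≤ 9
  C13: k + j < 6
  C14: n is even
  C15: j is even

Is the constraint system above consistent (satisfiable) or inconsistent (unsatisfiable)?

Take m = 2, n = 4, k = 2, j = 2, h = 5, g = 5. Then constraint 7: k + j = 4; constraint 8: j - n = -2; constraint 10: k - h = -3, and every other listed constraint is also met.

Satisfiable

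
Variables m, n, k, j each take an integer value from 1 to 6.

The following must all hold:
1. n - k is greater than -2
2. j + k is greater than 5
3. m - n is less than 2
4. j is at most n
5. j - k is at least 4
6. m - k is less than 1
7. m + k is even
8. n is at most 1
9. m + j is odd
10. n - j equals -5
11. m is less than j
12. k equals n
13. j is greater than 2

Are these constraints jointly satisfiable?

From constraint 13: j ≥ 3. From constraints 4 and 8: j ≤ n and n ≤ 1, so j ≤ 1. But 1 < 3, so no value of j works.

Unsatisfiable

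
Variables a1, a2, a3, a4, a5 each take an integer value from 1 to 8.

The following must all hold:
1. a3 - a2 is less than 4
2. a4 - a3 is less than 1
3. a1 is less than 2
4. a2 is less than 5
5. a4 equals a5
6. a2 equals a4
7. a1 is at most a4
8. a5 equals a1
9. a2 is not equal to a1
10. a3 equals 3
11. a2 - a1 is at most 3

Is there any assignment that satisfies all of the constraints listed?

Unsatisfiable

From constraints 5, 6, and 8, a2 = a4 = a5 = a1, so a2 = a1. But constraint 9 says a2 ≠ a1. Contradiction.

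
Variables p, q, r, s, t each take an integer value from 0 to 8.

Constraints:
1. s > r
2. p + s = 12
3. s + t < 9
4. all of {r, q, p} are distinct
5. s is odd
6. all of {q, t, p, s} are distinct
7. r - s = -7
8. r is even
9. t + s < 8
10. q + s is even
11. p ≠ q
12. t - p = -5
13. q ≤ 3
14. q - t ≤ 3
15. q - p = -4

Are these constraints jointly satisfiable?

Satisfiable

Try p = 5, q = 1, r = 0, s = 7, t = 0.
Check constraint 2: p + s = 12; constraint 3: s + t = 7. The remaining constraints are straightforward to verify.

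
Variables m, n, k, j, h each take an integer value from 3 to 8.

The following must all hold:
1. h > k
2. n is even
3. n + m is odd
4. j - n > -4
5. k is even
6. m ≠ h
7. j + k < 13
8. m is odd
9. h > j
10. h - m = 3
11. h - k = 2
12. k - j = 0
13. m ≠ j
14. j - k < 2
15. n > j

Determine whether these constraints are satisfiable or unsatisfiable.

Satisfiable

One satisfying assignment is m = 5, n = 8, k = 6, j = 6, h = 8.
For the less obvious constraints — constraint 4: j - n = -2; constraint 7: j + k = 12; constraint 10: h - m = 3 — and the others hold by inspection.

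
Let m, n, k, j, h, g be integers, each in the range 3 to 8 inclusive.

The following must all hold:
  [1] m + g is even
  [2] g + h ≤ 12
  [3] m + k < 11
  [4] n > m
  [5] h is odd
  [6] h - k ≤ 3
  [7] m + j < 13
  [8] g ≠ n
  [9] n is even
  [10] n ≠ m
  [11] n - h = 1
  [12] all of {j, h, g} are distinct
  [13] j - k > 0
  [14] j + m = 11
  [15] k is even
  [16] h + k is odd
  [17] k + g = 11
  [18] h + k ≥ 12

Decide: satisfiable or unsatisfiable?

Setting (m, n, k, j, h, g) = (3, 8, 6, 8, 7, 5) satisfies everything: constraint 2: g + h = 12; constraint 3: m + k = 9; constraint 6: h - k = 1, and the others follow.

Satisfiable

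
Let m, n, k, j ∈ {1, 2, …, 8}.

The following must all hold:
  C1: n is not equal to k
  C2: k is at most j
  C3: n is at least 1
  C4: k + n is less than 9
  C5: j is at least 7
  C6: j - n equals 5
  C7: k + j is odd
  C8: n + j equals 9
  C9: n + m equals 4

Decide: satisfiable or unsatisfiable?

Setting (m, n, k, j) = (2, 2, 4, 7) satisfies everything: constraint 4: k + n = 6; constraint 6: j - n = 5, and the others follow.

Satisfiable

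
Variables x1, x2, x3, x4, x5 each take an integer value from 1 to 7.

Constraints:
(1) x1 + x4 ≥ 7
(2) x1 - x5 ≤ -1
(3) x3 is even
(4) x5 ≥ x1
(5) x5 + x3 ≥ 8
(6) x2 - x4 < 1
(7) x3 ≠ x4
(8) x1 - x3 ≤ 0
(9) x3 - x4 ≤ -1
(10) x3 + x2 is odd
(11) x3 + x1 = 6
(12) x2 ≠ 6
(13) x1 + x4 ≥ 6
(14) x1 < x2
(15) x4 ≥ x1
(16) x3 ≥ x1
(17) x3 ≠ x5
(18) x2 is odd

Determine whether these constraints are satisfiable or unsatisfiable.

Satisfiable

Take x1 = 2, x2 = 5, x3 = 4, x4 = 6, x5 = 5. Then constraint 1: x1 + x4 = 8; constraint 2: x1 - x5 = -3; constraint 5: x5 + x3 = 9, and every other listed constraint is also met.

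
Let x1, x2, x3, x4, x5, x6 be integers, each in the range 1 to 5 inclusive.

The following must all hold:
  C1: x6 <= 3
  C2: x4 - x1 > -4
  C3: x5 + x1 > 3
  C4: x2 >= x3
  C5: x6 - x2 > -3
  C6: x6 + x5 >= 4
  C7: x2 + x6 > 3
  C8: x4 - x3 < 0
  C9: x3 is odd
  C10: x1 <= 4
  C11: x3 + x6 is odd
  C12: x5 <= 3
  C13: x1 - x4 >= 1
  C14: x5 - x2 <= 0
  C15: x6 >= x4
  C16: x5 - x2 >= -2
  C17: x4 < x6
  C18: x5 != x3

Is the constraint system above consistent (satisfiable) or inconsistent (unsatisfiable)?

Satisfiable

Take x1 = 2, x2 = 4, x3 = 3, x4 = 1, x5 = 2, x6 = 2. Then constraint 2: x4 - x1 = -1; constraint 3: x5 + x1 = 4, and every other listed constraint is also met.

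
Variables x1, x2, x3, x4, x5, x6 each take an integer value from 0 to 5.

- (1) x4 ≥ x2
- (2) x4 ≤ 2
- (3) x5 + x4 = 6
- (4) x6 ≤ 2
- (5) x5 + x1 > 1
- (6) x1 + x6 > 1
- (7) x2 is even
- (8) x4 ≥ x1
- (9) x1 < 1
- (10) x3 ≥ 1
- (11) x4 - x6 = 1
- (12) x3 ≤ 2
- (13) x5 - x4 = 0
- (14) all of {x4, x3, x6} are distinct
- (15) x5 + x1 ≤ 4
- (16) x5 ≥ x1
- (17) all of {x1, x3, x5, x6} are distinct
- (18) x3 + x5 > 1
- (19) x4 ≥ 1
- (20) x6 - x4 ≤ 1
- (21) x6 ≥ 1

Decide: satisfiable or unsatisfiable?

Unsatisfiable

Constraints 2, 4, 10, 12, 19, and 21 confine each of x4, x3, x6 to the 2 values {1, 2}.
Constraint 14 requires all 3 of them to be distinct, but only 2 values are available — impossible by the pigeonhole principle.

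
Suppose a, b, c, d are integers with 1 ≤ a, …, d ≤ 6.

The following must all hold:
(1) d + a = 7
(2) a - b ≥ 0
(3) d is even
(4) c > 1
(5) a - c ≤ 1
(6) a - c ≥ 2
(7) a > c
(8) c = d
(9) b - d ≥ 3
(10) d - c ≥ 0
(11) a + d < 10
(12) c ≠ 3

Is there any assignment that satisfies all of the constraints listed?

Unsatisfiable

Constraints 2, 5, 9, and 10 give b − d ≥ 3, d − c ≥ 0, c − a ≥ -1, a − b ≥ 0.
Adding all 4 inequalities: the left sides telescope to 0, and the right sides sum to 3 + 0 + (-1) + 0 = 2. So 0 ≥ 2, which is false.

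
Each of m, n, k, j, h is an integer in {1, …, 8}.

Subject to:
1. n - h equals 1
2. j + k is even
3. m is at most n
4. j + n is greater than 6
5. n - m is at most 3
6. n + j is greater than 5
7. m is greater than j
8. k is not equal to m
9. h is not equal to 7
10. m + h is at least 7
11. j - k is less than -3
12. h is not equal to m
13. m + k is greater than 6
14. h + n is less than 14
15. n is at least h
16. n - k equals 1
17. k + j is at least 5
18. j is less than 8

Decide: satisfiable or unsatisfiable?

One satisfying assignment is m = 3, n = 6, k = 5, j = 1, h = 5.
For the less obvious constraints — constraint 1: n - h = 1; constraint 4: j + n = 7 — and the others hold by inspection.

Satisfiable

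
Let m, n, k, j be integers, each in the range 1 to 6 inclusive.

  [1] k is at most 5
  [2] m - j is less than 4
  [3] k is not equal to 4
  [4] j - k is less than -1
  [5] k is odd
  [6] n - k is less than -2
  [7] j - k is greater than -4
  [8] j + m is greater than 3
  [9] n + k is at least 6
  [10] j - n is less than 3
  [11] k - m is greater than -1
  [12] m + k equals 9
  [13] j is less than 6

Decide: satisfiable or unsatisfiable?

Satisfiable

Setting (m, n, k, j) = (4, 1, 5, 2) satisfies everything: constraint 2: m - j = 2; constraint 4: j - k = -3; constraint 6: n - k = -4, and the others follow.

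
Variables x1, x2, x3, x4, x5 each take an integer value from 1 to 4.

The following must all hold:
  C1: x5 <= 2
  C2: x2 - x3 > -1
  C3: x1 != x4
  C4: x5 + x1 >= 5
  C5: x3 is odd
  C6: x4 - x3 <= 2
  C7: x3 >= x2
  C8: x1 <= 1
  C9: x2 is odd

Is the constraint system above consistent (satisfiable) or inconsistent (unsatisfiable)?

Unsatisfiable

From constraint 1: x5 ≤ 2. From constraint 8: x1 ≤ 1. Hence x5 + x1 ≤ 3. But constraint 4 requires x5 + x1 ≥ 5, and 5 > 3. Contradiction.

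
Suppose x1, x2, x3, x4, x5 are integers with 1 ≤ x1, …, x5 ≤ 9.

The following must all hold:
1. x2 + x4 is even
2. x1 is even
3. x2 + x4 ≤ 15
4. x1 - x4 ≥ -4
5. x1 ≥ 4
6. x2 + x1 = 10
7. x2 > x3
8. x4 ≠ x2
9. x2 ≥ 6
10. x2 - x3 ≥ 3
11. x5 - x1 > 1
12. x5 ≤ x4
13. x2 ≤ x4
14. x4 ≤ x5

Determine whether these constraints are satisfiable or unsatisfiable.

Satisfiable

Setting (x1, x2, x3, x4, x5) = (4, 6, 3, 8, 8) satisfies everything: constraint 3: x2 + x4 = 14; constraint 4: x1 - x4 = -4; constraint 6: x2 + x1 = 10, and the others follow.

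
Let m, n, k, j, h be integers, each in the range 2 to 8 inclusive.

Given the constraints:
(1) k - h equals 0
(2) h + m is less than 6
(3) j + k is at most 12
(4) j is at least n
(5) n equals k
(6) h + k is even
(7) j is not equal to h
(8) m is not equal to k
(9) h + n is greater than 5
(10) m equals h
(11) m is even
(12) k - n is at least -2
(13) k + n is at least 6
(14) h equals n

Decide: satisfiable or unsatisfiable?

Unsatisfiable

From constraints 5, 10, and 14, m = h = n = k, so m = k. But constraint 8 says m ≠ k. Contradiction.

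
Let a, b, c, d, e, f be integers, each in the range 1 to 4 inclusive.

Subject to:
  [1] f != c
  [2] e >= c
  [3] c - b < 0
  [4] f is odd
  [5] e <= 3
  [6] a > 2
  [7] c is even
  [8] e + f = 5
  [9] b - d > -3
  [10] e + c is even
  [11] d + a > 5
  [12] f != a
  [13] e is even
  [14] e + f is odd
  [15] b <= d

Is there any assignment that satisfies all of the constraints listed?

One satisfying assignment is a = 4, b = 4, c = 2, d = 4, e = 2, f = 3.
For the less obvious constraints — constraint 3: c - b = -2; constraint 8: e + f = 5; constraint 9: b - d = 0 — and the others hold by inspection.

Satisfiable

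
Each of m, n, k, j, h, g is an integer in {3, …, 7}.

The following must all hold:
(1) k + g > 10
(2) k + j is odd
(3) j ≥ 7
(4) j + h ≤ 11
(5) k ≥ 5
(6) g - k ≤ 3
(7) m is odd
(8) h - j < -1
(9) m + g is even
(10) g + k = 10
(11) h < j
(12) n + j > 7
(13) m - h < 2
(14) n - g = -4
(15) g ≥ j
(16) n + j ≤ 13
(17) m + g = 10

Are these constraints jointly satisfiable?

Unsatisfiable

From constraints 3 and 15: g ≥ j ≥ 7. From constraint 5: k ≥ 5. Hence g + k ≥ 12. But constraint 10 requires g + k = 10, and 10 < 12. Contradiction.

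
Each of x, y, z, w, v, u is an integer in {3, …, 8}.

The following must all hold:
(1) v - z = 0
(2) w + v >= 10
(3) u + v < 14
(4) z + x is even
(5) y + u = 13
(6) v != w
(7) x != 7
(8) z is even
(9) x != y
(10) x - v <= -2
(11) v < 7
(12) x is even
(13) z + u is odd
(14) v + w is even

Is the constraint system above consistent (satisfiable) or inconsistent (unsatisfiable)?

Satisfiable

Setting (x, y, z, w, v, u) = (4, 6, 6, 4, 6, 7) satisfies everything: constraint 1: v - z = 0; constraint 2: w + v = 10; constraint 3: u + v = 13, and the others follow.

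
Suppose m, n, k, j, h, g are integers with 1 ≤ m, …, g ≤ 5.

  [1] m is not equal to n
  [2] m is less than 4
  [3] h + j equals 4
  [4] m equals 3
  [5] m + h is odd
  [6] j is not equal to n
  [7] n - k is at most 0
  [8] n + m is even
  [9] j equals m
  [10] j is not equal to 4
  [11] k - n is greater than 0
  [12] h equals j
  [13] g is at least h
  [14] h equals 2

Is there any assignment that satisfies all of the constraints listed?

Unsatisfiable

Constraint 14 fixes h = 2 and constraint 4 fixes m = 3. Constraints 9 and 12 give h = j = m, so h = m. But 2 ≠ 3 — contradiction.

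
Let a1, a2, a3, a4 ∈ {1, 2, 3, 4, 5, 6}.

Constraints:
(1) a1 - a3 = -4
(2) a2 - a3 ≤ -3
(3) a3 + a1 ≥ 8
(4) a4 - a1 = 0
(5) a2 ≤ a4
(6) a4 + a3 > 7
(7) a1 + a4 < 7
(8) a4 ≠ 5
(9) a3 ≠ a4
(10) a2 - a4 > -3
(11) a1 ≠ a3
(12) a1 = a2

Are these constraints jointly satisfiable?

Setting (a1, a2, a3, a4) = (2, 2, 6, 2) satisfies everything: constraint 1: a1 - a3 = -4; constraint 2: a2 - a3 = -4, and the others follow.

Satisfiable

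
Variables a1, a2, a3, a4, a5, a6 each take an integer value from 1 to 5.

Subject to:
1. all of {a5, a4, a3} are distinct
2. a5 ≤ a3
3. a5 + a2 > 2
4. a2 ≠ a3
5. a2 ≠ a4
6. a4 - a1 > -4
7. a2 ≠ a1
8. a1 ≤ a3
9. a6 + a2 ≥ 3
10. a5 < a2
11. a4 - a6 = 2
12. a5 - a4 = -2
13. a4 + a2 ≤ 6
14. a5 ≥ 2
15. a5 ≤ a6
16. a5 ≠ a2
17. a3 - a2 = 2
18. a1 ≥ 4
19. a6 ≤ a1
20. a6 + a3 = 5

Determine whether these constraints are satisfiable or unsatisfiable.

From constraints 14 and 15: a6 ≥ a5 ≥ 2. From constraints 8 and 18: a3 ≥ a1 ≥ 4. Hence a6 + a3 ≥ 6. But constraint 20 requires a6 + a3 = 5, and 5 < 6. Contradiction.

Unsatisfiable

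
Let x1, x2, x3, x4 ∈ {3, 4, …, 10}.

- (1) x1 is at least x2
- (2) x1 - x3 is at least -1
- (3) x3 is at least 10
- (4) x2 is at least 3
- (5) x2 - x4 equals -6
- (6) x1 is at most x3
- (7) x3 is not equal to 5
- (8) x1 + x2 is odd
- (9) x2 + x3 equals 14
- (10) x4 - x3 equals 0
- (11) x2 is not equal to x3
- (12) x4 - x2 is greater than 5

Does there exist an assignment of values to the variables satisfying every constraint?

The assignment x1 = 9, x2 = 4, x3 = 10, x4 = 10 works:
  constraint 2 holds since x1 - x3 = -1.
  constraint 5 holds since x2 - x4 = -6.
  constraint 9 holds since x2 + x3 = 14.
The rest check out directly.

Satisfiable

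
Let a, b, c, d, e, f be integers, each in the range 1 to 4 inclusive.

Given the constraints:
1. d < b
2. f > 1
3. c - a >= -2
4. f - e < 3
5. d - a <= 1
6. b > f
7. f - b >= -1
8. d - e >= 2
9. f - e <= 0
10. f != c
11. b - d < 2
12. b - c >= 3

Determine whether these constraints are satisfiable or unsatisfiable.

Unsatisfiable

Constraints 3, 5, 7, 8, 9, and 12 give c − a ≥ -2, a − d ≥ -1, d − e ≥ 2, e − f ≥ 0, f − b ≥ -1, b − c ≥ 3.
Adding all 6 inequalities: the left sides telescope to 0, and the right sides sum to (-2) + (-1) + 2 + 0 + (-1) + 3 = 1. So 0 ≥ 1, which is false.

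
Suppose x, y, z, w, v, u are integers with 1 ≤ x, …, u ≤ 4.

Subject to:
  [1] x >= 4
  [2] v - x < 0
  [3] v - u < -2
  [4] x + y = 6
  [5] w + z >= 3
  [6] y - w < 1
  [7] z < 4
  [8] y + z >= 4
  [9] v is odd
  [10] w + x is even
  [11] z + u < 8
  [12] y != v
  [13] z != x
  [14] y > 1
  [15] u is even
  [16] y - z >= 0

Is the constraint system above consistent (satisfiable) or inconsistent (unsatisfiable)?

Try x = 4, y = 2, z = 2, w = 2, v = 1, u = 4.
Check constraint 2: v - x = -3; constraint 3: v - u = -3. The remaining constraints are straightforward to verify.

Satisfiable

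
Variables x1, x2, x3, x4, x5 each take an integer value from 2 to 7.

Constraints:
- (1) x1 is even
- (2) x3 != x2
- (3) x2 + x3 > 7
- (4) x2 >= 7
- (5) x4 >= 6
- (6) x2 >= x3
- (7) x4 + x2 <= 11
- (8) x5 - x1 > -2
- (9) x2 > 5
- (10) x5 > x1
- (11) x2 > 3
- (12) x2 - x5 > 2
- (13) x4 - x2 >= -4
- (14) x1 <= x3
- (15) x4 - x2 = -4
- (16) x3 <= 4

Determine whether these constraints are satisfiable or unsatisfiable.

Unsatisfiable

From constraint 5: x4 ≥ 6. From constraint 4: x2 ≥ 7. Hence x4 + x2 ≥ 13. But constraint 7 requires x4 + x2 ≤ 11, and 11 < 13. Contradiction.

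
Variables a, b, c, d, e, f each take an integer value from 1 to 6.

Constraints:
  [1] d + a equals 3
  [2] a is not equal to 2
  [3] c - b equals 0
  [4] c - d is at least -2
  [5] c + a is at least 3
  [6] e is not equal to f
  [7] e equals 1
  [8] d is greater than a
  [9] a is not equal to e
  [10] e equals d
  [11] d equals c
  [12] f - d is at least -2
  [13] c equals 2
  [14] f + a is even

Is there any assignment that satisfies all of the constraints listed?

Unsatisfiable

Constraint 7 fixes e = 1 and constraint 13 fixes c = 2. Constraints 10 and 11 give e = d = c, so e = c. But 1 ≠ 2 — contradiction.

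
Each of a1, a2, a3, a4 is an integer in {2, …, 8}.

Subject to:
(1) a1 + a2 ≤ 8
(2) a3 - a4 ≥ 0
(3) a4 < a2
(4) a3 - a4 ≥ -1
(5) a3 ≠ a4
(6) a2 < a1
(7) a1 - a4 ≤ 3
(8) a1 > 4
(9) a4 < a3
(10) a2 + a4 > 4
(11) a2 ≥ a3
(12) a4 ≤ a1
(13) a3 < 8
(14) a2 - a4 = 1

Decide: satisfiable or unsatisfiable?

Satisfiable

The assignment a1 = 5, a2 = 3, a3 = 3, a4 = 2 works:
  constraint 1 holds since a1 + a2 = 8.
  constraint 2 holds since a3 - a4 = 1.
  constraint 4 holds since a3 - a4 = 1.
The rest check out directly.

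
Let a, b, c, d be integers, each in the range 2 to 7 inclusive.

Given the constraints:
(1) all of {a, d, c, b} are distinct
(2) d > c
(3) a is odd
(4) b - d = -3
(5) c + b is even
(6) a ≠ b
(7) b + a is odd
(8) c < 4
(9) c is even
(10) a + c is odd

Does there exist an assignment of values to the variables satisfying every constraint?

Try a = 3, b = 4, c = 2, d = 7.
Check constraint 1: values 3, 7, 2, 4 are distinct; constraint 4: b - d = -3. The remaining constraints are straightforward to verify.

Satisfiable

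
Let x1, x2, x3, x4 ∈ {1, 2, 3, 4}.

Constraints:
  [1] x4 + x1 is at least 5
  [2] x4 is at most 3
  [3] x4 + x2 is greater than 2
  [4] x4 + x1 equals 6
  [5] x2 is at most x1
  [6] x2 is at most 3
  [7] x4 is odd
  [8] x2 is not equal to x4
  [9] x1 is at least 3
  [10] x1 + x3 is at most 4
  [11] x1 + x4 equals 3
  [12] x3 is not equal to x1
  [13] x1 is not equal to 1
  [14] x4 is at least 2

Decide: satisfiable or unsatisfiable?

From constraint 9: x1 ≥ 3. From constraint 14: x4 ≥ 2. Hence x1 + x4 ≥ 5. But constraint 11 requires x1 + x4 = 3, and 3 < 5. Contradiction.

Unsatisfiable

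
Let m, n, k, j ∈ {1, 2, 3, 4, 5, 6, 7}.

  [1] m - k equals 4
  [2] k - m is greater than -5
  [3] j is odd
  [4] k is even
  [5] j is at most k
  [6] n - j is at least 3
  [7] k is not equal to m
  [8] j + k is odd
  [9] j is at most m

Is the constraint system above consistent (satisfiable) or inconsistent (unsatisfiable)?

Satisfiable

One satisfying assignment is m = 6, n = 5, k = 2, j = 1.
For the less obvious constraints — constraint 1: m - k = 4; constraint 2: k - m = -4; constraint 6: n - j = 4 — and the others hold by inspection.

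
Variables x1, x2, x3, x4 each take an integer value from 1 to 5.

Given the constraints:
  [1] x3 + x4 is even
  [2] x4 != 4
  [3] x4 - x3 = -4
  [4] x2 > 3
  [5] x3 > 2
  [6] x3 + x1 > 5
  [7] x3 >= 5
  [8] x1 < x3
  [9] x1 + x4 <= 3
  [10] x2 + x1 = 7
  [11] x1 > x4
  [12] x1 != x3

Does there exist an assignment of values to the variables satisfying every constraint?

Satisfiable

Take x1 = 2, x2 = 5, x3 = 5, x4 = 1. Then constraint 3: x4 - x3 = -4; constraint 6: x3 + x1 = 7; constraint 9: x1 + x4 = 3, and every other listed constraint is also met.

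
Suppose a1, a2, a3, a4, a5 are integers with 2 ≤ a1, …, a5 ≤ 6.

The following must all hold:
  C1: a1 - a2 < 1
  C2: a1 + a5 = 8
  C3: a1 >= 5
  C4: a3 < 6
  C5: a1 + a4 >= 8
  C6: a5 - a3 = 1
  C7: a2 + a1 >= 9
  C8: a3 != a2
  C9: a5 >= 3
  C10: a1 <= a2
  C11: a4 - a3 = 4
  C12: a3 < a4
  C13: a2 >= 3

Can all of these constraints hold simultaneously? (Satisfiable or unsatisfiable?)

Satisfiable

Try a1 = 5, a2 = 6, a3 = 2, a4 = 6, a5 = 3.
Check constraint 1: a1 - a2 = -1; constraint 2: a1 + a5 = 8. The remaining constraints are straightforward to verify.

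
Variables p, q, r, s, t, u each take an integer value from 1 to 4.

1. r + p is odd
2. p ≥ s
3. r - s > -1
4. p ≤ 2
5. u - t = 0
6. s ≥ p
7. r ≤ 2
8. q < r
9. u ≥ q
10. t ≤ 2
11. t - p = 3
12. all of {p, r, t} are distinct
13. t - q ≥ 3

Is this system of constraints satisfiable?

Constraints 4, 7, and 10 confine each of p, r, t to the 2 values {1, 2} (the domain already gives each ≥ 1).
Constraint 12 requires all 3 of them to be distinct, but only 2 values are available — impossible by the pigeonhole principle.

Unsatisfiable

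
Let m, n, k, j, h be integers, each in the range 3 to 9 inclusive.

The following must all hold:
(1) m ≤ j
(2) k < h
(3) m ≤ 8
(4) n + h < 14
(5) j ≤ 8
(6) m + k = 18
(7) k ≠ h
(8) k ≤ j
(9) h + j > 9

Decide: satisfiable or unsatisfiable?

From constraint 3: m ≤ 8. From constraints 5 and 8: k ≤ j ≤ 8. Hence m + k ≤ 16. But constraint 6 requires m + k = 18, and 18 > 16. Contradiction.

Unsatisfiable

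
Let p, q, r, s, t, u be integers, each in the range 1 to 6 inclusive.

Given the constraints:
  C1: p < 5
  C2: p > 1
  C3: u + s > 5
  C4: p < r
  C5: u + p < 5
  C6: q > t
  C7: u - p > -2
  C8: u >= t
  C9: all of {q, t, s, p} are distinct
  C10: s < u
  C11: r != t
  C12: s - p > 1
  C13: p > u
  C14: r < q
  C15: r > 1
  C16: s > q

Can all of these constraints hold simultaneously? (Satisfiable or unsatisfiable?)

Constraints 4, 10, 13, 14, and 16 give u < p, p < r, r < q, q < s, s < u. Chaining: u < p < r < q < s < u, which forces u < u — impossible.

Unsatisfiable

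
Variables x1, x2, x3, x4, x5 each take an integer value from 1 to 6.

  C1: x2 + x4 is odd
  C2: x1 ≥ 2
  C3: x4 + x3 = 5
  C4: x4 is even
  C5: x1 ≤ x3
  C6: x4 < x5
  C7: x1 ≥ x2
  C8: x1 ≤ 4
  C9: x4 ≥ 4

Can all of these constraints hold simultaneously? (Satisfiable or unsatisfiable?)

From constraint 9: x4 ≥ 4. From constraints 2 and 5: x3 ≥ x1 ≥ 2. Hence x4 + x3 ≥ 6. But constraint 3 requires x4 + x3 = 5, and 5 < 6. Contradiction.

Unsatisfiable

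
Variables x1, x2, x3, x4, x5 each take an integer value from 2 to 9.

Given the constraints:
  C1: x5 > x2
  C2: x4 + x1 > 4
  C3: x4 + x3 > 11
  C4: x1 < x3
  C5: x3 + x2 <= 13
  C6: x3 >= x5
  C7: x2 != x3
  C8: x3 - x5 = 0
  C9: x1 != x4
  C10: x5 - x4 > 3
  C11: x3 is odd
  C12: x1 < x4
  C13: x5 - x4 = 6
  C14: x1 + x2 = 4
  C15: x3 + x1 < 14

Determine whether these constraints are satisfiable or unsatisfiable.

The assignment x1 = 2, x2 = 2, x3 = 9, x4 = 3, x5 = 9 works:
  constraint 2 holds since x4 + x1 = 5.
  constraint 3 holds since x4 + x3 = 12.
  constraint 5 holds since x3 + x2 = 11.
The rest check out directly.

Satisfiable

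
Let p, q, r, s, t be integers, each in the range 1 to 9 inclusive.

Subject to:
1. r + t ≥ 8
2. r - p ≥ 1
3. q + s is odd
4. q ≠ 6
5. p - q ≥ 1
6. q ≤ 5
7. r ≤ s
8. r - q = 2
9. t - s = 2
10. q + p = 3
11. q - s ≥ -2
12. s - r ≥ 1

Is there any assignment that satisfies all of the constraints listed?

Unsatisfiable

Constraints 2, 5, 11, and 12 give p − q ≥ 1, q − s ≥ -2, s − r ≥ 1, r − p ≥ 1.
Adding all 4 inequalities: the left sides telescope to 0, and the right sides sum to 1 + (-2) + 1 + 1 = 1. So 0 ≥ 1, which is false.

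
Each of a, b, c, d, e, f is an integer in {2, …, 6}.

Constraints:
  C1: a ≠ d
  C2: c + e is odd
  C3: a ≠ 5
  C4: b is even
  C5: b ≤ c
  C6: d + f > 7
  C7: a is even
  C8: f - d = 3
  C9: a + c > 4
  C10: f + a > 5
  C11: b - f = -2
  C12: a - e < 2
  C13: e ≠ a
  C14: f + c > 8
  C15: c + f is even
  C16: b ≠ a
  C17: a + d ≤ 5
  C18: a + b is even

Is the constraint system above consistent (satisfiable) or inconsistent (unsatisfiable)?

One satisfying assignment is a = 2, b = 4, c = 4, d = 3, e = 3, f = 6.
For the less obvious constraints — constraint 6: d + f = 9; constraint 8: f - d = 3 — and the others hold by inspection.

Satisfiable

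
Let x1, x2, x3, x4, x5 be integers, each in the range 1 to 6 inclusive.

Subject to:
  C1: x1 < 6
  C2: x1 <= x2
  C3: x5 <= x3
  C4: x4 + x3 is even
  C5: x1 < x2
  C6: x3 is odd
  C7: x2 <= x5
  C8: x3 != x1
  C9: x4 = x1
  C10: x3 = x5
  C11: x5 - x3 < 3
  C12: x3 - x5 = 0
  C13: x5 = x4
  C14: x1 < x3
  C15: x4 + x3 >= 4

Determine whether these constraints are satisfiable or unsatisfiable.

From constraints 9, 10, and 13, x3 = x5 = x4 = x1, so x3 = x1. But constraint 8 says x3 ≠ x1. Contradiction.

Unsatisfiable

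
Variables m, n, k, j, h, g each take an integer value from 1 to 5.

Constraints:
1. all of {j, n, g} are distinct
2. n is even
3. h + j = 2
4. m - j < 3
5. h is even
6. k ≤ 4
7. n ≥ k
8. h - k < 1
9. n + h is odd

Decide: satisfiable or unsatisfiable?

Constraint 2 makes n even and constraint 5 makes h even, so n + h must be even. Constraint 9 says n + h is odd — contradiction.

Unsatisfiable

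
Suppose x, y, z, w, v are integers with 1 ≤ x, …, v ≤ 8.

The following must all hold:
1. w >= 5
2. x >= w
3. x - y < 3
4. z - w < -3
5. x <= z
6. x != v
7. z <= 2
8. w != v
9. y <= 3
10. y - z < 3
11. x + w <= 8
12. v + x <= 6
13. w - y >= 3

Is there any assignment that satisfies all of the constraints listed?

Unsatisfiable

From constraints 1 and 2: x ≥ w and w ≥ 5, so x ≥ 5. From constraints 5 and 7: x ≤ z and z ≤ 2, so x ≤ 2. But 2 < 5, so no value of x works.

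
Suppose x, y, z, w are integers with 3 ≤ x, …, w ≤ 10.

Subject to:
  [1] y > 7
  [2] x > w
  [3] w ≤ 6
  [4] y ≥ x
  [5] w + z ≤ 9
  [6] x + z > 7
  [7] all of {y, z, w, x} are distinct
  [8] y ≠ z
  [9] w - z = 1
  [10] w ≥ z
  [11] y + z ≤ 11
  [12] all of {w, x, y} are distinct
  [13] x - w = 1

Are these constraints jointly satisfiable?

Satisfiable

Try x = 5, y = 8, z = 3, w = 4.
Check constraint 5: w + z = 7; constraint 6: x + z = 8. The remaining constraints are straightforward to verify.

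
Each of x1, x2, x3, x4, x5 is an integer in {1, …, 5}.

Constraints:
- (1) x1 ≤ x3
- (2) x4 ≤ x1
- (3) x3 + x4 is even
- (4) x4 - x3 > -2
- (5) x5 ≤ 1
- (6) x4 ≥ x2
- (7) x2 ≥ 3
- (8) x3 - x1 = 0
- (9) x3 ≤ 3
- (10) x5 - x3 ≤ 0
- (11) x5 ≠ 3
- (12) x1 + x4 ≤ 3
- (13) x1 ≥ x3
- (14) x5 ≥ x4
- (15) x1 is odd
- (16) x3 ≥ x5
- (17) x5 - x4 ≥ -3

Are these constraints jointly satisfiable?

Unsatisfiable

From constraints 6 and 7: x4 ≥ x2 and x2 ≥ 3, so x4 ≥ 3. From constraints 5 and 14: x4 ≤ x5 and x5 ≤ 1, so x4 ≤ 1. But 1 < 3, so no value of x4 works.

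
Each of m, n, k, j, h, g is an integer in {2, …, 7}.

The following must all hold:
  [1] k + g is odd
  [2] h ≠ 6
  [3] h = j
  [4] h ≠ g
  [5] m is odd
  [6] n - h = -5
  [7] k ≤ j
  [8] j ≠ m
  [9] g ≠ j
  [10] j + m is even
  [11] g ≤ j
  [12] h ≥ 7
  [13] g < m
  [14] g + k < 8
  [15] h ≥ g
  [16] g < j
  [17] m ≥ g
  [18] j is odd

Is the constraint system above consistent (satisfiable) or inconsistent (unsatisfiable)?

Satisfiable

Take m = 5, n = 2, k = 5, j = 7, h = 7, g = 2. Then constraint 6: n - h = -5; constraint 14: g + k = 7, and every other listed constraint is also met.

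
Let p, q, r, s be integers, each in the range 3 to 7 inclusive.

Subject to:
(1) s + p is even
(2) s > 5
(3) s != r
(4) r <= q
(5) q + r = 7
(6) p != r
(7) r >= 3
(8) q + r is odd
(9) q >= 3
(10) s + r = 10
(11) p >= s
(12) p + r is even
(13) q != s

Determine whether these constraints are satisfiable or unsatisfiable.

Satisfiable

One satisfying assignment is p = 7, q = 4, r = 3, s = 7.
For the less obvious constraints — constraint 1: s + p = 14 is even; constraint 5: q + r = 7; constraint 10: s + r = 10 — and the others hold by inspection.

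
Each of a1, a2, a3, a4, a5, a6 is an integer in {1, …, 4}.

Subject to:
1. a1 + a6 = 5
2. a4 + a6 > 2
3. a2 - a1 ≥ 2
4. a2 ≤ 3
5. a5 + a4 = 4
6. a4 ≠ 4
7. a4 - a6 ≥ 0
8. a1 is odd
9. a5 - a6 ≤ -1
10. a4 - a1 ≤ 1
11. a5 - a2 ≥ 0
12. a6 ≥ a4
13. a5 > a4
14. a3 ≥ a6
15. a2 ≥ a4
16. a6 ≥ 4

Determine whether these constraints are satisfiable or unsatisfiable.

Constraints 3, 7, 9, 10, and 11 give a2 − a1 ≥ 2, a1 − a4 ≥ -1, a4 − a6 ≥ 0, a6 − a5 ≥ 1, a5 − a2 ≥ 0.
Adding all 5 inequalities: the left sides telescope to 0, and the right sides sum to 2 + (-1) + 0 + 1 + 0 = 2. So 0 ≥ 2, which is false.

Unsatisfiable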